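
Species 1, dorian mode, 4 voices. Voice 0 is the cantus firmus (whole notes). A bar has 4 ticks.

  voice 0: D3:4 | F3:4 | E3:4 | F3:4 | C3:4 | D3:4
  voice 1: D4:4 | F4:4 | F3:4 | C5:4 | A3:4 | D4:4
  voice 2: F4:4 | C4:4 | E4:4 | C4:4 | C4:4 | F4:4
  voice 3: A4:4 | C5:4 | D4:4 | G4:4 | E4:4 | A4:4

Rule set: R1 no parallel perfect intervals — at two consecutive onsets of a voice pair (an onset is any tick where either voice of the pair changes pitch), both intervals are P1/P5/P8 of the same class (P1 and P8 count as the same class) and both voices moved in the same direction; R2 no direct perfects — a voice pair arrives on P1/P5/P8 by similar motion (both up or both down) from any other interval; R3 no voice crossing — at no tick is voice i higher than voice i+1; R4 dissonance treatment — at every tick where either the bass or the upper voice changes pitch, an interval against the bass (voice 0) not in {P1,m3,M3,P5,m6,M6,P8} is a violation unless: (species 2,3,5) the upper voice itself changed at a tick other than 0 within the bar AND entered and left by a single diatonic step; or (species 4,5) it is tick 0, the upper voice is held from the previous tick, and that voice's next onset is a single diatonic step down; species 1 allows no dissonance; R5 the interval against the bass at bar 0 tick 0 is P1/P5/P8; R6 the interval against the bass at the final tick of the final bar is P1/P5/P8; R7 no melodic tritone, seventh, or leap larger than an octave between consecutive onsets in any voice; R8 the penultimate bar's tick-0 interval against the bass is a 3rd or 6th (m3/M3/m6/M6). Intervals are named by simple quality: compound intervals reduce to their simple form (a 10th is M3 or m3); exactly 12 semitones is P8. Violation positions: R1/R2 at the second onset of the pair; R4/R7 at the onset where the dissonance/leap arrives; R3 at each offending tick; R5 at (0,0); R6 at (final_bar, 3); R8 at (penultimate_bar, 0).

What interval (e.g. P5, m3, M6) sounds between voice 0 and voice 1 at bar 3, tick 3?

voice 0=F3 voice 1=C5 -> P5

P5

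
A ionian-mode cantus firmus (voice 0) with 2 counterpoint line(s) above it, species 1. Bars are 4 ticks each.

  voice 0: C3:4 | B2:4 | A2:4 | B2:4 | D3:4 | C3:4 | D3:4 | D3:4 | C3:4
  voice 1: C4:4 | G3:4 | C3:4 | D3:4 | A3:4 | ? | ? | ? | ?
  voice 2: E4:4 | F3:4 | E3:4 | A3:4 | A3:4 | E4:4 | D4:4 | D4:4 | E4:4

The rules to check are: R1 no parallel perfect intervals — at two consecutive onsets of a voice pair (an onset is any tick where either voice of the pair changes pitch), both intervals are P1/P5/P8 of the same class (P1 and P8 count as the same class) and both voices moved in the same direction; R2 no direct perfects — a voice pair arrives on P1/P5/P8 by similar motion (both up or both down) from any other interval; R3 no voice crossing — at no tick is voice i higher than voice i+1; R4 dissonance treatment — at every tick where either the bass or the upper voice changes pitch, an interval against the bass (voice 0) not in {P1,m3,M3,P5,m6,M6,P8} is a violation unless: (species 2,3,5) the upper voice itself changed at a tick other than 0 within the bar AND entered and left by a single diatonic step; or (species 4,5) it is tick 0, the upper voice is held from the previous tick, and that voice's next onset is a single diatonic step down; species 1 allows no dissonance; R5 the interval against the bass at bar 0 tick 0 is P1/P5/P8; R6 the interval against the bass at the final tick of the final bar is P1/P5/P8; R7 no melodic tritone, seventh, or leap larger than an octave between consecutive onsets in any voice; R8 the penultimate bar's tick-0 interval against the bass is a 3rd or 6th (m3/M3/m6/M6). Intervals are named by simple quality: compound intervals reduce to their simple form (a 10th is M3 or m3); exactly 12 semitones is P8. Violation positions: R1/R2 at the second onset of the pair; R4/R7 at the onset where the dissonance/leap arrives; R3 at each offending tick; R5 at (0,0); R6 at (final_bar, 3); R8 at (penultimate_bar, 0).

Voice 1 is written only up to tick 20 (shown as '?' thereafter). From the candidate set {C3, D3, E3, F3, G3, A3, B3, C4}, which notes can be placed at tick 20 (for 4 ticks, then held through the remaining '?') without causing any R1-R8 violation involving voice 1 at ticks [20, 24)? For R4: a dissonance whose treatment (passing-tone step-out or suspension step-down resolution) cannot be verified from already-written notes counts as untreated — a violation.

C3: violates R2
D3: violates R4
E3: legal
F3: violates R4
G3: violates R1
A3: legal
B3: violates R4
C4: legal

{A3, C4, E3}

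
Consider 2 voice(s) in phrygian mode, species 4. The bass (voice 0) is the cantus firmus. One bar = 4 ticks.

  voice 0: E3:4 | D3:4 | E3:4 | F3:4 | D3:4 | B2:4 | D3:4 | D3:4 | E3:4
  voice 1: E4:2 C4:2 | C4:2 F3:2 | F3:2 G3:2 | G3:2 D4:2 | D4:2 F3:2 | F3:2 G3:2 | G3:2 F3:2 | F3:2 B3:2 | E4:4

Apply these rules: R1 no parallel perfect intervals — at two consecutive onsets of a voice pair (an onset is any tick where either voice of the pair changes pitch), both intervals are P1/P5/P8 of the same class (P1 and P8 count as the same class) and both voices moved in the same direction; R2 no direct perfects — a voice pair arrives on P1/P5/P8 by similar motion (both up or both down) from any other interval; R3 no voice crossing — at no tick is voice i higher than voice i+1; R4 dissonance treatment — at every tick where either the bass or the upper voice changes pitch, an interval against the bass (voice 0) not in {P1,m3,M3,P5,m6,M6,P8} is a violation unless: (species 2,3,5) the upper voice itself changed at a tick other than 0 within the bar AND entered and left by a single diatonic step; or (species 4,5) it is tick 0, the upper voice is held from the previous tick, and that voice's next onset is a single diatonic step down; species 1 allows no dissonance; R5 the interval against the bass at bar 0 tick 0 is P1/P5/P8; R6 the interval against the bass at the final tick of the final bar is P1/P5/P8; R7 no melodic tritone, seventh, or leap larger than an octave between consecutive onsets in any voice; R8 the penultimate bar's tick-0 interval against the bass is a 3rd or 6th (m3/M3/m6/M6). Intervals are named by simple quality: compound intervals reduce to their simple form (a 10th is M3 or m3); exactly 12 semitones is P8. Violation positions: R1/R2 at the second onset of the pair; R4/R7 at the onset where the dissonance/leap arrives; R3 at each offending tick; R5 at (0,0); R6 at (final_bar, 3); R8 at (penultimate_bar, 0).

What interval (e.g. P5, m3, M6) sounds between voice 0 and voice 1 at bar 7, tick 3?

M6

voice 0=D3 voice 1=B3 -> M6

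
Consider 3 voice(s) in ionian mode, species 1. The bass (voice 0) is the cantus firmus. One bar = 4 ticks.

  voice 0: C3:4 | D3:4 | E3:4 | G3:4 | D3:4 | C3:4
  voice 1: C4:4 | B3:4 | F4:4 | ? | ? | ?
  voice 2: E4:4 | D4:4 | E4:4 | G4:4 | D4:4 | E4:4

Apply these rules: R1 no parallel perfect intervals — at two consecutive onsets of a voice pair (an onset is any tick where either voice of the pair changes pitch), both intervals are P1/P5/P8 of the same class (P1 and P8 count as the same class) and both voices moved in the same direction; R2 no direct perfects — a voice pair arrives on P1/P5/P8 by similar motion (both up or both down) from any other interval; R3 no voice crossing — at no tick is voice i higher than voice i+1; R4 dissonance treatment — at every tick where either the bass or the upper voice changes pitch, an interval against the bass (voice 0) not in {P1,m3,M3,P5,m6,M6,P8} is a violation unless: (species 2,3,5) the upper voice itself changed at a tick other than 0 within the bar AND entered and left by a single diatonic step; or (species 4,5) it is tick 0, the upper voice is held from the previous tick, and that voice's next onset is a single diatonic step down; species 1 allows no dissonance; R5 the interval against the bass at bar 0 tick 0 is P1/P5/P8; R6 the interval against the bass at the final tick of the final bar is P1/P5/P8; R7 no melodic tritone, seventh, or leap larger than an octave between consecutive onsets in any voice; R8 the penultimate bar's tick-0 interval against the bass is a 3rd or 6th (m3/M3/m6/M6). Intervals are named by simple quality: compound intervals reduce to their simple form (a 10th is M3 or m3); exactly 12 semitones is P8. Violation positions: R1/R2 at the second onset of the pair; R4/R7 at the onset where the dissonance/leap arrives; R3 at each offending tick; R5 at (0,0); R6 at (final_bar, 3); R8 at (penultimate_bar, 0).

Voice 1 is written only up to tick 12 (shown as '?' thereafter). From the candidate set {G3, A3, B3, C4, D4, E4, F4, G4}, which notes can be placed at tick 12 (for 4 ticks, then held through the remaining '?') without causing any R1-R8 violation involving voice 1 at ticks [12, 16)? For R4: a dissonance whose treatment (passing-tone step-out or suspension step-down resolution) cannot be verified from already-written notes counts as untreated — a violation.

G3: violates R7
A3: violates R4
B3: violates R7
C4: violates R4
D4: legal
E4: legal
F4: violates R4
G4: violates R2

{D4, E4}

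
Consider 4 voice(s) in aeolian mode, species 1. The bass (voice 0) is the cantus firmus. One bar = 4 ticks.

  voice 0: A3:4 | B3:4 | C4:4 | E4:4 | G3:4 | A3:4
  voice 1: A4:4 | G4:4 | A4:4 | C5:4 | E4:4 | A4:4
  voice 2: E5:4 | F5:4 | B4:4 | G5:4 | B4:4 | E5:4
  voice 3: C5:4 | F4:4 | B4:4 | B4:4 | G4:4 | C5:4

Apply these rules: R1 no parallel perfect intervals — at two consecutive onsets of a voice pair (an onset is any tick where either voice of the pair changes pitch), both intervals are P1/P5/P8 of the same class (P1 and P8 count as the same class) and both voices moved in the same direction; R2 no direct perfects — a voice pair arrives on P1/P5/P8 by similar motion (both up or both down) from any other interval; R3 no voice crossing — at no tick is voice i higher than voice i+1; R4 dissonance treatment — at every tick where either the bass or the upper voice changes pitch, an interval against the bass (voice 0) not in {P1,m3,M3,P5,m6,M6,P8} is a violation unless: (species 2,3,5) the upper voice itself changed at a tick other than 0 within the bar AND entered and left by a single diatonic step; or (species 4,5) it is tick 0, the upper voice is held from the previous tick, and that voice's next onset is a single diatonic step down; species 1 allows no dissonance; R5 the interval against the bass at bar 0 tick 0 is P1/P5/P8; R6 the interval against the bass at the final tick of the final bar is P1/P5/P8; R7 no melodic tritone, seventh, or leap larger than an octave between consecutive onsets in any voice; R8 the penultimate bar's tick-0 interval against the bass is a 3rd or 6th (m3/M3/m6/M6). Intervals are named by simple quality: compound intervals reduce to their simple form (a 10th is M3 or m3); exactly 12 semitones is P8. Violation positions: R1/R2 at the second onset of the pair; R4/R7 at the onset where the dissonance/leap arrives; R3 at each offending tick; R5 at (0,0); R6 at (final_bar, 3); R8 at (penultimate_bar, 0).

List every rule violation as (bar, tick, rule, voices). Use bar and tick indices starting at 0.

(0, 0, R3, (2, 3))
(0, 0, R5, (0, 3))
(0, 1, R3, (2, 3))
(0, 2, R3, (2, 3))
(0, 3, R3, (2, 3))
(1, 0, R3, (2, 3))
(1, 0, R4, (0, 2))
(1, 0, R4, (0, 3))
(1, 1, R3, (2, 3))
(1, 2, R3, (2, 3))
(1, 3, R3, (2, 3))
(2, 0, R4, (0, 2))
(2, 0, R4, (0, 3))
(2, 0, R7, (2,))
(2, 0, R7, (3,))
(3, 0, R2, (1, 2))
(3, 0, R3, (2, 3))
(3, 1, R3, (2, 3))
(3, 2, R3, (2, 3))
(3, 3, R3, (2, 3))
(4, 0, R1, (1, 2))
(4, 0, R2, (0, 3))
(4, 0, R3, (2, 3))
(4, 0, R8, (0, 3))
(4, 1, R3, (2, 3))
(4, 2, R3, (2, 3))
(4, 3, R3, (2, 3))
(5, 0, R1, (1, 2))
(5, 0, R2, (0, 1))
(5, 0, R2, (0, 2))
(5, 0, R3, (2, 3))
(5, 1, R3, (2, 3))
(5, 2, R3, (2, 3))
(5, 3, R3, (2, 3))
(5, 3, R6, (0, 3))

bar 0: v0=A3 v1=A4 v2=E5 v3=C5 downbeat m3
bar 1: v0=B3 v1=G4 v2=F5 v3=F4 downbeat TT
bar 2: v0=C4 v1=A4 v2=B4 v3=B4 downbeat M7
bar 3: v0=E4 v1=C5 v2=G5 v3=B4 downbeat P5
bar 4: v0=G3 v1=E4 v2=B4 v3=G4 downbeat P8
bar 5: v0=A3 v1=A4 v2=E5 v3=C5 downbeat m3
  -> R3 @ bar 0 tick 0 v(2, 3): E5 above C5
  -> R5 @ bar 0 tick 0 v(0, 3): opens on m3
  -> R3 @ bar 0 tick 1 v(2, 3): E5 above C5
  -> R3 @ bar 0 tick 2 v(2, 3): E5 above C5
  -> R3 @ bar 0 tick 3 v(2, 3): E5 above C5
  -> R3 @ bar 1 tick 0 v(2, 3): F5 above F4
  -> R4 @ bar 1 tick 0 v(0, 2): B3/F5 TT untreated
  -> R4 @ bar 1 tick 0 v(0, 3): B3/F4 TT untreated
  -> R3 @ bar 1 tick 1 v(2, 3): F5 above F4
  -> R3 @ bar 1 tick 2 v(2, 3): F5 above F4
  -> R3 @ bar 1 tick 3 v(2, 3): F5 above F4
  -> R4 @ bar 2 tick 0 v(0, 2): C4/B4 M7 untreated
  -> R4 @ bar 2 tick 0 v(0, 3): C4/B4 M7 untreated
  -> R7 @ bar 2 tick 0 v(2,): F5->B4 leap 6st
  -> R7 @ bar 2 tick 0 v(3,): F4->B4 leap 6st
  -> R2 @ bar 3 tick 0 v(1, 2): A4/B4 M2 -> C5/G5 P5 similar
  -> R3 @ bar 3 tick 0 v(2, 3): G5 above B4
  -> R3 @ bar 3 tick 1 v(2, 3): G5 above B4
  -> R3 @ bar 3 tick 2 v(2, 3): G5 above B4
  -> R3 @ bar 3 tick 3 v(2, 3): G5 above B4
  -> R1 @ bar 4 tick 0 v(1, 2): C5/G5 P5 -> E4/B4 P5 similar
  -> R2 @ bar 4 tick 0 v(0, 3): E4/B4 P5 -> G3/G4 P8 similar
  -> R3 @ bar 4 tick 0 v(2, 3): B4 above G4
  -> R8 @ bar 4 tick 0 v(0, 3): penult P8 not 3rd/6th
  -> R3 @ bar 4 tick 1 v(2, 3): B4 above G4
  -> R3 @ bar 4 tick 2 v(2, 3): B4 above G4
  -> R3 @ bar 4 tick 3 v(2, 3): B4 above G4
  -> R1 @ bar 5 tick 0 v(1, 2): E4/B4 P5 -> A4/E5 P5 similar
  -> R2 @ bar 5 tick 0 v(0, 1): G3/E4 M6 -> A3/A4 P8 similar
  -> R2 @ bar 5 tick 0 v(0, 2): G3/B4 M3 -> A3/E5 P5 similar
  -> R3 @ bar 5 tick 0 v(2, 3): E5 above C5
  -> R3 @ bar 5 tick 1 v(2, 3): E5 above C5
  -> R3 @ bar 5 tick 2 v(2, 3): E5 above C5
  -> R3 @ bar 5 tick 3 v(2, 3): E5 above C5
  -> R6 @ bar 5 tick 3 v(0, 3): closes on m3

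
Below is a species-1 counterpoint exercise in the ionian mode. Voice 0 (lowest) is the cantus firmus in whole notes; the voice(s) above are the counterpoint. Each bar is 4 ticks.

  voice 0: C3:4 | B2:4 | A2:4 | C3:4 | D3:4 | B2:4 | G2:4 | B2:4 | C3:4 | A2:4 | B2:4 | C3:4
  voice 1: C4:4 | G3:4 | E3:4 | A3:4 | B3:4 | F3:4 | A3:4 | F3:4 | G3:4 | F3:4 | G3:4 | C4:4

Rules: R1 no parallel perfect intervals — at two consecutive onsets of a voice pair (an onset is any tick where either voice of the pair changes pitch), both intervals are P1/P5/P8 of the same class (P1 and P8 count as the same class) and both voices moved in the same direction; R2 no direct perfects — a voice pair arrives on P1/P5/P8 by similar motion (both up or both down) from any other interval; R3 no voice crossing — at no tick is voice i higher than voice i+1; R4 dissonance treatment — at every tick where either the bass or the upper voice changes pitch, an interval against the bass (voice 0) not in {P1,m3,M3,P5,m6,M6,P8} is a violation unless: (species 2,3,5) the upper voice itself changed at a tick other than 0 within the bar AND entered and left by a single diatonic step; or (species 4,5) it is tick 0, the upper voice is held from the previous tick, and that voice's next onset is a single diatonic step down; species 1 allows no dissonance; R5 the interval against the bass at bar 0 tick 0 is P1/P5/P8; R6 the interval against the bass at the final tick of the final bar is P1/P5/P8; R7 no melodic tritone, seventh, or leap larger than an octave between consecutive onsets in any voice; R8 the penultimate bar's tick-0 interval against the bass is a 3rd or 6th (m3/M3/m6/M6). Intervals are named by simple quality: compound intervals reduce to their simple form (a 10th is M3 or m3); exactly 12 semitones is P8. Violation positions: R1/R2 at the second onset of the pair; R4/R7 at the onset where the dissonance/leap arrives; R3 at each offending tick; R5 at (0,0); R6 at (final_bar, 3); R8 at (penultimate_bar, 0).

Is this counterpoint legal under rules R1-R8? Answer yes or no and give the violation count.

No (7 violations)

bar 0: v0=C3 v1=C4 (P8)
bar 1: v0=B2 v1=G3 (m6)
bar 2: v0=A2 v1=E3 (P5)
bar 3: v0=C3 v1=A3 (M6)
bar 4: v0=D3 v1=B3 (M6)
bar 5: v0=B2 v1=F3 (TT)
bar 6: v0=G2 v1=A3 (M2)
bar 7: v0=B2 v1=F3 (TT)
bar 8: v0=C3 v1=G3 (P5)
bar 9: v0=A2 v1=F3 (m6)
bar 10: v0=B2 v1=G3 (m6)
bar 11: v0=C3 v1=C4 (P8)
  R2 @ bar2.0: B2/G3 m6 -> A2/E3 P5 similar
  R4 @ bar5.0: B2/F3 TT untreated
  R7 @ bar5.0: B3->F3 leap 6st
  R4 @ bar6.0: G2/A3 M2 untreated
  R4 @ bar7.0: B2/F3 TT untreated
  R2 @ bar8.0: B2/F3 TT -> C3/G3 P5 similar
  R2 @ bar11.0: B2/G3 m6 -> C3/C4 P8 similar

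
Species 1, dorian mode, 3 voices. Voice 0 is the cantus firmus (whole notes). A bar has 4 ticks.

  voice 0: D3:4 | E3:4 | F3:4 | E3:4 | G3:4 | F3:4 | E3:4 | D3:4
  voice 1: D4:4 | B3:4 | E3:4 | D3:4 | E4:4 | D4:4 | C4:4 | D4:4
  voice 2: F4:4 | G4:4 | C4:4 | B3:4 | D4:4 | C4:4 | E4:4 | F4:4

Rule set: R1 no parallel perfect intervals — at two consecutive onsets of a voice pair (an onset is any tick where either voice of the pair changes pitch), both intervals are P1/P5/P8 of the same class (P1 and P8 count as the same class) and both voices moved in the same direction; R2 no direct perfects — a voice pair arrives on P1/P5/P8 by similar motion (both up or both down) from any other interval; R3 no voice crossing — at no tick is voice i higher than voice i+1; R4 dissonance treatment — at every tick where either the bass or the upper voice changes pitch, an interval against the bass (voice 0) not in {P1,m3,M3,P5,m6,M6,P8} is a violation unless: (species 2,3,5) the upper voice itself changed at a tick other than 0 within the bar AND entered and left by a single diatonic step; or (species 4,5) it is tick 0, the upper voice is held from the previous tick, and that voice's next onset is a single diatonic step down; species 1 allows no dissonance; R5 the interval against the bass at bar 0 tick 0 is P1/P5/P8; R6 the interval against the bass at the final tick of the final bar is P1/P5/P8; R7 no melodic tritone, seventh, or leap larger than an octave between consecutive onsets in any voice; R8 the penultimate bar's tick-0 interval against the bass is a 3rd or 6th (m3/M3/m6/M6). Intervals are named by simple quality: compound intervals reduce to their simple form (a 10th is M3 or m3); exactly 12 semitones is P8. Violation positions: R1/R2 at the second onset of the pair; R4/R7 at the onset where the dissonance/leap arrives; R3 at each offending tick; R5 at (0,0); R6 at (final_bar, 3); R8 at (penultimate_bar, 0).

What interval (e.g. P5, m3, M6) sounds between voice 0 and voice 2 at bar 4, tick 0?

P5

voice 0=G3 voice 2=D4 -> P5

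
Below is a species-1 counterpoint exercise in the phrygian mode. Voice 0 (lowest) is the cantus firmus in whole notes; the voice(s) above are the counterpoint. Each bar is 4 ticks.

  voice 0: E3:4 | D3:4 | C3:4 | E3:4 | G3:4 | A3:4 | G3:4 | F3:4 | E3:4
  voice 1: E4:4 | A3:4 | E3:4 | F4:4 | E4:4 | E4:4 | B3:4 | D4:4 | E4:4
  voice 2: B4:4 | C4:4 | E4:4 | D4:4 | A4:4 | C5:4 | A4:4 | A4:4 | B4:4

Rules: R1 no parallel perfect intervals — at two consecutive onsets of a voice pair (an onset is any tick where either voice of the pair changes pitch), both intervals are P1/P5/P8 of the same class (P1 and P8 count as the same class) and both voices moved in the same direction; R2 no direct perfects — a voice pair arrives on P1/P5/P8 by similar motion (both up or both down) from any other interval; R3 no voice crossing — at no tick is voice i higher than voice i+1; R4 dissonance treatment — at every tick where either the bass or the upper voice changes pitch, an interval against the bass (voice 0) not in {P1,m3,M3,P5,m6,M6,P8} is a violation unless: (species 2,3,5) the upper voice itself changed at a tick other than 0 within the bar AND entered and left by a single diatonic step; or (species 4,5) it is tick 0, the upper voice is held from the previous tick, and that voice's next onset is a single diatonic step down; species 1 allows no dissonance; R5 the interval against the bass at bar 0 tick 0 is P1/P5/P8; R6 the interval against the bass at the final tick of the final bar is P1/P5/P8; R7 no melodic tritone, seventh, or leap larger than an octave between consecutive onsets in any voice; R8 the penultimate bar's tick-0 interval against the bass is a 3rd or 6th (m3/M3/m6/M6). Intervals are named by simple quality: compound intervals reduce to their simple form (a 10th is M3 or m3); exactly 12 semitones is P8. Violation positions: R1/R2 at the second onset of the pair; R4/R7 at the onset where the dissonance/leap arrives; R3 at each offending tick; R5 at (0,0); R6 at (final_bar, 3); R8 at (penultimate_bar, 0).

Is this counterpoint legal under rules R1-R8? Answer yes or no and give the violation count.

No (13 violations)

bar 0: v0=E3 v1=E4 v2=B4 (P5)
bar 1: v0=D3 v1=A3 v2=C4 (m7)
bar 2: v0=C3 v1=E3 v2=E4 (M3)
bar 3: v0=E3 v1=F4 v2=D4 (m7)
bar 4: v0=G3 v1=E4 v2=A4 (M2)
bar 5: v0=A3 v1=E4 v2=C5 (m3)
bar 6: v0=G3 v1=B3 v2=A4 (M2)
bar 7: v0=F3 v1=D4 v2=A4 (M3)
bar 8: v0=E3 v1=E4 v2=B4 (P5)
  R2 @ bar1.0: E3/E4 P8 -> D3/A3 P5 similar
  R4 @ bar1.0: D3/C4 m7 untreated
  R7 @ bar1.0: B4->C4 leap 11st
  R3 @ bar3.0: F4 above D4
  R4 @ bar3.0: E3/F4 m2 untreated
  R4 @ bar3.0: E3/D4 m7 untreated
  R7 @ bar3.0: E3->F4 leap 13st
  R3 @ bar3.1: F4 above D4
  R3 @ bar3.2: F4 above D4
  R3 @ bar3.3: F4 above D4
  R4 @ bar4.0: G3/A4 M2 untreated
  R4 @ bar6.0: G3/A4 M2 untreated
  R1 @ bar8.0: D4/A4 P5 -> E4/B4 P5 similar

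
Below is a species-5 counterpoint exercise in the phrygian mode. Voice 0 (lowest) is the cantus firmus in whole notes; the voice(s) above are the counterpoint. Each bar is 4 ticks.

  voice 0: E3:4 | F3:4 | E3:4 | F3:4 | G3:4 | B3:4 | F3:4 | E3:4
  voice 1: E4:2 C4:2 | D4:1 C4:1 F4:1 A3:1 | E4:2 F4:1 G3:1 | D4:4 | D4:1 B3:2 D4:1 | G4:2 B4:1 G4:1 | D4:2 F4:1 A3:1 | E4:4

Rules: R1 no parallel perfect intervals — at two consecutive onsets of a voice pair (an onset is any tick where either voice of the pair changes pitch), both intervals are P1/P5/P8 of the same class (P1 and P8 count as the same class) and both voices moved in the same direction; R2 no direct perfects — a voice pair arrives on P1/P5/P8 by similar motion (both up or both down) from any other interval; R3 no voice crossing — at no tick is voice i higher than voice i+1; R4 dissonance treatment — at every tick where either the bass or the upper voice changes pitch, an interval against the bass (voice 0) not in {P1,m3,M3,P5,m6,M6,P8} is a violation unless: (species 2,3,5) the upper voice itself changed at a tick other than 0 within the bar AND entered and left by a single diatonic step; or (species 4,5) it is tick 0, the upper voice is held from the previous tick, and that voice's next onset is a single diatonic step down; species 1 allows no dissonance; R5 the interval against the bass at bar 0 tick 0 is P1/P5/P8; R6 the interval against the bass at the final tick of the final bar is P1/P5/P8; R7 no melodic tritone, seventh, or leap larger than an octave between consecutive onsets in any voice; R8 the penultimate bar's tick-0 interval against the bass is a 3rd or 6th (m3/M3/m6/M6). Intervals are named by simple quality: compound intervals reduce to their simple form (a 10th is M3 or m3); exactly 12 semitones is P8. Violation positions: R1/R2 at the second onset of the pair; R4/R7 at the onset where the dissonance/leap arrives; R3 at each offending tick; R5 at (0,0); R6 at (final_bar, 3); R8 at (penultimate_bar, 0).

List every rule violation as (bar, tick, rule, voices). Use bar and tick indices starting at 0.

bar 0: v0=E3 v1=E4 downbeat P8
bar 1: v0=F3 v1=D4 downbeat M6
bar 2: v0=E3 v1=E4 downbeat P8
bar 3: v0=F3 v1=D4 downbeat M6
bar 4: v0=G3 v1=D4 downbeat P5
bar 5: v0=B3 v1=G4 downbeat m6
bar 6: v0=F3 v1=D4 downbeat M6
bar 7: v0=E3 v1=E4 downbeat P8
  -> R4 @ bar 2 tick 2 v(0, 1): E3/F4 m2 untreated
  -> R7 @ bar 2 tick 3 v(1,): F4->G3 leap 10st
  -> R7 @ bar 6 tick 0 v(0,): B3->F3 leap 6st

(2, 2, R4, (0, 1))
(2, 3, R7, (1,))
(6, 0, R7, (0,))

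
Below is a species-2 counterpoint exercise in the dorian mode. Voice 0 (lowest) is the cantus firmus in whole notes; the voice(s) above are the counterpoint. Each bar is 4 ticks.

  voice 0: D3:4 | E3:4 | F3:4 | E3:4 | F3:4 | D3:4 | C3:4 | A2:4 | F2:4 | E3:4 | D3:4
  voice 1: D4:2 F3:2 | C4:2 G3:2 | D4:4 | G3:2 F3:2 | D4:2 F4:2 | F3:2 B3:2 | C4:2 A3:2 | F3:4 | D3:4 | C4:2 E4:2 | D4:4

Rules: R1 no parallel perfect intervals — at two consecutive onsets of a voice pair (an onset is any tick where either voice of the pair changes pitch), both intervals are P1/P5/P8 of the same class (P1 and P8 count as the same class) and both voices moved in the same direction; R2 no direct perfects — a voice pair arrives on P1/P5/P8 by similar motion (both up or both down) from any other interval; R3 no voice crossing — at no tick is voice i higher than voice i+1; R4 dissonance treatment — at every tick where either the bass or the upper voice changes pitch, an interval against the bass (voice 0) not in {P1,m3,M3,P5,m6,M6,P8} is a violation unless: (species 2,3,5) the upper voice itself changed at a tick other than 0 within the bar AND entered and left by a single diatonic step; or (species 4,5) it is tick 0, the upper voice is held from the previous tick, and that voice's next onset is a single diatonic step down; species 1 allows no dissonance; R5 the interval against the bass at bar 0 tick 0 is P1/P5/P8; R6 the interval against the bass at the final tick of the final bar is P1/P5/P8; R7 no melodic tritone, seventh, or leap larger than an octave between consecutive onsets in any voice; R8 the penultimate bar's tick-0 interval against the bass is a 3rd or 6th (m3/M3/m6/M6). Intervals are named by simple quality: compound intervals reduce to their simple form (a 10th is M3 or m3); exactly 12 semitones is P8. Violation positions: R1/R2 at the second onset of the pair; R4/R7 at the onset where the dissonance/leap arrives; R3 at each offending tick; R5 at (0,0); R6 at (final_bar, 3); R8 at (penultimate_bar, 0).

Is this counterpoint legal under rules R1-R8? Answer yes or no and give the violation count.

No (5 violations)

bar 0: v0=D3 v1=D4 (P8)
bar 1: v0=E3 v1=C4 (m6)
bar 2: v0=F3 v1=D4 (M6)
bar 3: v0=E3 v1=G3 (m3)
bar 4: v0=F3 v1=D4 (M6)
bar 5: v0=D3 v1=F3 (m3)
bar 6: v0=C3 v1=C4 (P8)
bar 7: v0=A2 v1=F3 (m6)
bar 8: v0=F2 v1=D3 (M6)
bar 9: v0=E3 v1=C4 (m6)
bar 10: v0=D3 v1=D4 (P8)
  R4 @ bar3.2: E3/F3 m2 untreated
  R7 @ bar5.2: F3->B3 leap 6st
  R7 @ bar9.0: F2->E3 leap 11st
  R7 @ bar9.0: D3->C4 leap 10st
  R1 @ bar10.0: E3/E4 P8 -> D3/D4 P8 similar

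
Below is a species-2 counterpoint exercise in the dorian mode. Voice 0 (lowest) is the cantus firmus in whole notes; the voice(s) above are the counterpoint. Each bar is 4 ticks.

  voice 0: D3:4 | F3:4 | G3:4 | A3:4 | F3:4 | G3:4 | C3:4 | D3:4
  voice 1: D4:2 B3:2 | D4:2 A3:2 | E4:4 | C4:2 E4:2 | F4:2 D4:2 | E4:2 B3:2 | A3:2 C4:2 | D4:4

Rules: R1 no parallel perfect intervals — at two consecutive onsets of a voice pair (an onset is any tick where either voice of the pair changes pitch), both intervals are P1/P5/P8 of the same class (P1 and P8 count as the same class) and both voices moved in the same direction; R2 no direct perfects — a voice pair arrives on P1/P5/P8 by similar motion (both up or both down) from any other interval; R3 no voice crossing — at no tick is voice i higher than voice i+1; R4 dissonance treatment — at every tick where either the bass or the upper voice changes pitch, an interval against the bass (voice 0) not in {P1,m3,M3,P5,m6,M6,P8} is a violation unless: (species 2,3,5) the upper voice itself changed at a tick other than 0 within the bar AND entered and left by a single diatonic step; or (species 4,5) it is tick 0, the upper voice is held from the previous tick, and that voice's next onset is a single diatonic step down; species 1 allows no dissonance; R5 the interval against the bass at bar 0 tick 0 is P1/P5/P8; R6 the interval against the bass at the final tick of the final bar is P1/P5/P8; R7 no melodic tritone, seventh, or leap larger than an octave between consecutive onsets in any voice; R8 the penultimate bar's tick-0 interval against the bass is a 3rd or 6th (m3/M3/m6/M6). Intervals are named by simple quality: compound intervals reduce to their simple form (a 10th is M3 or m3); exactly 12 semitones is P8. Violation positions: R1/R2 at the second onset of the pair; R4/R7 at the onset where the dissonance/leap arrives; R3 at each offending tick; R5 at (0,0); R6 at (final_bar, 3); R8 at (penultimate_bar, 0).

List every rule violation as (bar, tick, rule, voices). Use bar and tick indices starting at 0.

(7, 0, R1, (0, 1))

bar 0: v0=D3 v1=D4 downbeat P8
bar 1: v0=F3 v1=D4 downbeat M6
bar 2: v0=G3 v1=E4 downbeat M6
bar 3: v0=A3 v1=C4 downbeat m3
bar 4: v0=F3 v1=F4 downbeat P8
bar 5: v0=G3 v1=E4 downbeat M6
bar 6: v0=C3 v1=A3 downbeat M6
bar 7: v0=D3 v1=D4 downbeat P8
  -> R1 @ bar 7 tick 0 v(0, 1): C3/C4 P8 -> D3/D4 P8 similar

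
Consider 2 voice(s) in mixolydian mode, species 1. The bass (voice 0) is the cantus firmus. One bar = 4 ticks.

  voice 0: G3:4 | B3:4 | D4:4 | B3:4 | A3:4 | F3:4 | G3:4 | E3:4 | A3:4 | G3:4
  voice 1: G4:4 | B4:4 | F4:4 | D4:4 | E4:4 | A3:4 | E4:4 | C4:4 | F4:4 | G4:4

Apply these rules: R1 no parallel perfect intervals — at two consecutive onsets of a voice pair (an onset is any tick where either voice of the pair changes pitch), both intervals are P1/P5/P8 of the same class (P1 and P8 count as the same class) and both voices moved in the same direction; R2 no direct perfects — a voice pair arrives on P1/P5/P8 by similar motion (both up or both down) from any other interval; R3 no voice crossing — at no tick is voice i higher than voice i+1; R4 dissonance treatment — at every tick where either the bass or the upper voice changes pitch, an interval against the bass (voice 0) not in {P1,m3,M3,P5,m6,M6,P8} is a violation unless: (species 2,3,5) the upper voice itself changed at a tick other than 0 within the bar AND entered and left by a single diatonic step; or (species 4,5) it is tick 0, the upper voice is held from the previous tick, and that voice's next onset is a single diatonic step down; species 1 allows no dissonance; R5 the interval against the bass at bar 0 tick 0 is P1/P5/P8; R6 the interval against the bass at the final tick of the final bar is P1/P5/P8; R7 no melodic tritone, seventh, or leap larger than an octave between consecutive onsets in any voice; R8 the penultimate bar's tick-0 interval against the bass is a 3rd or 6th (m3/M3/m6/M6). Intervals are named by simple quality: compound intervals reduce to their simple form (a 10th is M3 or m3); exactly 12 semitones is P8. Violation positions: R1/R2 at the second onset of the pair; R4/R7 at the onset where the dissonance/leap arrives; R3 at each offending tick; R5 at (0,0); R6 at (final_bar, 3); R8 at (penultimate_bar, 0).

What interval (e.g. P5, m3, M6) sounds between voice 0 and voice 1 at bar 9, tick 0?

voice 0=G3 voice 1=G4 -> P8

P8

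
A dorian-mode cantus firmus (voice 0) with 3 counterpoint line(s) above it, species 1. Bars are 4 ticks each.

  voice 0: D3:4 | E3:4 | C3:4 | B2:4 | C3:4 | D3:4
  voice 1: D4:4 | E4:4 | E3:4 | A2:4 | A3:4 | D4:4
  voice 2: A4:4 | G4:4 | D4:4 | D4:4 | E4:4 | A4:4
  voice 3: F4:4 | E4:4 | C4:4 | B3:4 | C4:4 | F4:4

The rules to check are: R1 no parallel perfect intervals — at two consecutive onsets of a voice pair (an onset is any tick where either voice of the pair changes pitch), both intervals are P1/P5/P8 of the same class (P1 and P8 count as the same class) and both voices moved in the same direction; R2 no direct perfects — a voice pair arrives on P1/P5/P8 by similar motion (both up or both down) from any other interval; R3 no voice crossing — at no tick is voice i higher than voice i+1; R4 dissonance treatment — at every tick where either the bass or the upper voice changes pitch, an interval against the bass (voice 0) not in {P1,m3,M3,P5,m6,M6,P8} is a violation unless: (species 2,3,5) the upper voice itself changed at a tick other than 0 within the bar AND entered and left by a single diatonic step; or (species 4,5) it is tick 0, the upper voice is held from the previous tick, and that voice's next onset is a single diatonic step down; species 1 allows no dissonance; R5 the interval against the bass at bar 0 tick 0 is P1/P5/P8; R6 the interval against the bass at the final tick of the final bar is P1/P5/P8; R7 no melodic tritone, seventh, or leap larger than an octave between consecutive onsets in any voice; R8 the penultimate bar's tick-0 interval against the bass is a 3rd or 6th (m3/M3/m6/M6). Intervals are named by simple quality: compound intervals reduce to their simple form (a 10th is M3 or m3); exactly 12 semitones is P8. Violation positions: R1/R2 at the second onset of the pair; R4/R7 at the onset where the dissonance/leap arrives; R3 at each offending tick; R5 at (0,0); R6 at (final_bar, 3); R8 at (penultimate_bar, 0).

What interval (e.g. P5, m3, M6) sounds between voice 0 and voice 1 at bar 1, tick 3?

voice 0=E3 voice 1=E4 -> P8

P8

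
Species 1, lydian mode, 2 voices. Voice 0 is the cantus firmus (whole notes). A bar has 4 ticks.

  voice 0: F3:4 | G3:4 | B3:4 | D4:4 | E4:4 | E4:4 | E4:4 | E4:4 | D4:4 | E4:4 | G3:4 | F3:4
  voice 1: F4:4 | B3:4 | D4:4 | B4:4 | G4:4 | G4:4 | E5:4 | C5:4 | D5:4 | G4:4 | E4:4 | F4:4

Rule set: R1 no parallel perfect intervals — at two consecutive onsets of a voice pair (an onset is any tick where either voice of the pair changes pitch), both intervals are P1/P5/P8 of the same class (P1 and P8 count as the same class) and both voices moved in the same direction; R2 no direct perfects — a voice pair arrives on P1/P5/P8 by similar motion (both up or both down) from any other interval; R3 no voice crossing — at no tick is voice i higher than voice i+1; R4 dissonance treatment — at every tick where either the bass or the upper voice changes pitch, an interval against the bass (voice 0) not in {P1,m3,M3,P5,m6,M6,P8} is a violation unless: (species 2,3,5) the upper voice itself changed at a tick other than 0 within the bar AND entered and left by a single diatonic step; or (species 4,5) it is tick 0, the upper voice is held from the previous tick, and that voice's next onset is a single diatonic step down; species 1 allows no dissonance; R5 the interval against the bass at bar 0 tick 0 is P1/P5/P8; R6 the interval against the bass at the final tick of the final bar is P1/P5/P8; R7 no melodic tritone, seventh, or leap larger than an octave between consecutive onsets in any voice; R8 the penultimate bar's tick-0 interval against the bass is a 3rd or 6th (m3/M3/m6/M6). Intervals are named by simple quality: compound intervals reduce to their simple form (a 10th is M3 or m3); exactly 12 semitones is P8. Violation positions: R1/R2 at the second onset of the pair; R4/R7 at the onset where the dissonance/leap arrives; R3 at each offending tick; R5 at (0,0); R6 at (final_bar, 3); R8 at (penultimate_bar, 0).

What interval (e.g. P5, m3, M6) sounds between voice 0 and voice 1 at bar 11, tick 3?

P8

voice 0=F3 voice 1=F4 -> P8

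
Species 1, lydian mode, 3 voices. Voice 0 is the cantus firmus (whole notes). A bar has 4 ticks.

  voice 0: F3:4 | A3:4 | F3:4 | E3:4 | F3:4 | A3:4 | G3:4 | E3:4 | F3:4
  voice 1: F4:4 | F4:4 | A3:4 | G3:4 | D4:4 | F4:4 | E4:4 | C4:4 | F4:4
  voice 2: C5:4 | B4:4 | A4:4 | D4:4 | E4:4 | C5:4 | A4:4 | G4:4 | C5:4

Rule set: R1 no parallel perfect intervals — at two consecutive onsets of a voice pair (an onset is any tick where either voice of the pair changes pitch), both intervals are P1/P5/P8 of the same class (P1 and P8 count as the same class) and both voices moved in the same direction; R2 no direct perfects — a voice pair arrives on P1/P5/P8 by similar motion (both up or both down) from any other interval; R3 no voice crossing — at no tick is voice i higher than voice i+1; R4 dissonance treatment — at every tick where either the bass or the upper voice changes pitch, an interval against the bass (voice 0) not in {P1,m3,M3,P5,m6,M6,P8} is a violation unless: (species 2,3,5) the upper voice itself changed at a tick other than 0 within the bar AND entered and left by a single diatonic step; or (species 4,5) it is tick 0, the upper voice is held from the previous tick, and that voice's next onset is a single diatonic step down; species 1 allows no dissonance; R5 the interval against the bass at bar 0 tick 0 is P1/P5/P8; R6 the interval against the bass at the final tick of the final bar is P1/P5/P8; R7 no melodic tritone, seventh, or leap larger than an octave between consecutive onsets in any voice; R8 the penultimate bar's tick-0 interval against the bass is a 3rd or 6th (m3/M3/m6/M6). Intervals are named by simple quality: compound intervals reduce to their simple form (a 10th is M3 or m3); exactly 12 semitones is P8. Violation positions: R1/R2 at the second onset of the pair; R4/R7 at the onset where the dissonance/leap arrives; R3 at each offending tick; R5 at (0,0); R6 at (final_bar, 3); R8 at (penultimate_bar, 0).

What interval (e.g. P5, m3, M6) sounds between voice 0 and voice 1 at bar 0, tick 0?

P8

voice 0=F3 voice 1=F4 -> P8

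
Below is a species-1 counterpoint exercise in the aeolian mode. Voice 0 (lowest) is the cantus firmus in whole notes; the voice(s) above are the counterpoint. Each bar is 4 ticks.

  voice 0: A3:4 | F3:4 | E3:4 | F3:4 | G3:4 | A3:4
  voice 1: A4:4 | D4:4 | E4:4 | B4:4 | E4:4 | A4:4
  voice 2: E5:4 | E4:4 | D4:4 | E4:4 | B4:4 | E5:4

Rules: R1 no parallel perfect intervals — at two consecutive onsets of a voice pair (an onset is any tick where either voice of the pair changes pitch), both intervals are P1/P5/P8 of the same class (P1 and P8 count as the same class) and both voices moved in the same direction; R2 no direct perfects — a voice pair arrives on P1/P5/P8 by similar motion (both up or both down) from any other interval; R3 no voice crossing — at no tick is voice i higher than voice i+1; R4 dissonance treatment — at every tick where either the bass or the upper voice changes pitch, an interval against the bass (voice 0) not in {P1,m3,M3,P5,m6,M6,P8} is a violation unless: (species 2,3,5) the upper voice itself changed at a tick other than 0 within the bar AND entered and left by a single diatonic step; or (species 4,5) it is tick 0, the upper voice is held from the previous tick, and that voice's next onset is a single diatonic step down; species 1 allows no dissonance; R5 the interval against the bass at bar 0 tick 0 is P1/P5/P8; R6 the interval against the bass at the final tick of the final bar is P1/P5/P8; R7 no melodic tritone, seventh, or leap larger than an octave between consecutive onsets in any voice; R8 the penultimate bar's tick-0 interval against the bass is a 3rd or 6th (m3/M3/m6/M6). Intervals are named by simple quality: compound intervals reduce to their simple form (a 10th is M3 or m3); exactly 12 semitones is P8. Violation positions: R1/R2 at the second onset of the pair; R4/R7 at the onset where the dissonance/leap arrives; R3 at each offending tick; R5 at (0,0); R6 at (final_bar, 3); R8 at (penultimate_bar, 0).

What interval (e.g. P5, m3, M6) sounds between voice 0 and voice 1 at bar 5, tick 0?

P8

voice 0=A3 voice 1=A4 -> P8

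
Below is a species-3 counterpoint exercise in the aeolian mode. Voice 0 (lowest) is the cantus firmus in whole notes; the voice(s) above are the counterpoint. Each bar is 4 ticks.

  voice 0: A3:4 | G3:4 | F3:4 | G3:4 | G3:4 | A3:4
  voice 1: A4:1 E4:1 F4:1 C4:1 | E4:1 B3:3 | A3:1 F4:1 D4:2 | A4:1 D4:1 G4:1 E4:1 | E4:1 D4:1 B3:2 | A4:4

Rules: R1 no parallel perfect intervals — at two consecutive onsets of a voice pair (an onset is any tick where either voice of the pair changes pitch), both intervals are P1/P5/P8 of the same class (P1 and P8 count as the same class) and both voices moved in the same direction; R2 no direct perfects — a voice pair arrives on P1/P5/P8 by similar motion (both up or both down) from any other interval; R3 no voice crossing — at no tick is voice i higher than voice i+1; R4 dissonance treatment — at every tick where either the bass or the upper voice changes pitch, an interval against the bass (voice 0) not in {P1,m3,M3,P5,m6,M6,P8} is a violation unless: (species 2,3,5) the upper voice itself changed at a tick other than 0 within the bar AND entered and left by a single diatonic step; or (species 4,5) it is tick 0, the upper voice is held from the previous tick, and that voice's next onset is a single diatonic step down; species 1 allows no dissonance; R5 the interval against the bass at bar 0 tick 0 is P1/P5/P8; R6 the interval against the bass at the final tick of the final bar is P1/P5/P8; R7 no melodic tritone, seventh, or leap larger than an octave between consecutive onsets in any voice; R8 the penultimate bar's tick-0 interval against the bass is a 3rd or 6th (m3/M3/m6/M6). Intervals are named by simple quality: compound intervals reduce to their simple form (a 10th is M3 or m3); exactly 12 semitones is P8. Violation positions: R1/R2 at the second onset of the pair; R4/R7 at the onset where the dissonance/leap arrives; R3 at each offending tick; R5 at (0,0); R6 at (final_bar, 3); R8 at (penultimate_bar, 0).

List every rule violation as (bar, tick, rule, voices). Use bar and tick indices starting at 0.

bar 0: v0=A3 v1=A4 downbeat P8
bar 1: v0=G3 v1=E4 downbeat M6
bar 2: v0=F3 v1=A3 downbeat M3
bar 3: v0=G3 v1=A4 downbeat M2
bar 4: v0=G3 v1=E4 downbeat M6
bar 5: v0=A3 v1=A4 downbeat P8
  -> R4 @ bar 3 tick 0 v(0, 1): G3/A4 M2 untreated
  -> R2 @ bar 5 tick 0 v(0, 1): G3/B3 M3 -> A3/A4 P8 similar
  -> R7 @ bar 5 tick 0 v(1,): B3->A4 leap 10st

(3, 0, R4, (0, 1))
(5, 0, R2, (0, 1))
(5, 0, R7, (1,))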